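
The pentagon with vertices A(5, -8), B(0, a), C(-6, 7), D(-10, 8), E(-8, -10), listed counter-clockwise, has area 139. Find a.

-2

Write out the shoelace sum; only the two edges meeting at B involve a:
2·Area = [(5·a − 0·(-8)) + (0·7 − (-6)·a)] + 300
       = 11·a + 300 = 278
⇒ a = -2.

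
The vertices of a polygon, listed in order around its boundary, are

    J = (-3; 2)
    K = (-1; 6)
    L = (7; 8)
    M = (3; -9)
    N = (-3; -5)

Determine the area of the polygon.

Apply the shoelace (surveyor's) formula: 2A = Σ (x_i·y_{i+1} − x_{i+1}·y_i), indices taken mod 5.
Σ = (-16) + (-50) + (-87) + (-42) + (-21) = -216
Area = |Σ|/2 = 108.

108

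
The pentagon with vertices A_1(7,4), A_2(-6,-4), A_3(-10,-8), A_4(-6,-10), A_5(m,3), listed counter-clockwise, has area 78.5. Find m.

Write out the shoelace sum; only the two edges meeting at A_5 involve m:
2·Area = [((-6)·3 − m·(-10)) + (m·4 − 7·3)] + 56
       = 14·m + 17 = 157
⇒ m = 10.

10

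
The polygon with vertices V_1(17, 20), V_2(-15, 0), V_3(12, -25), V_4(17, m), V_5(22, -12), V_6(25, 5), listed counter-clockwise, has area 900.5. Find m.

Write out the shoelace sum; only the two edges meeting at V_4 involve m:
2·Area = [(12·m − 17·(-25)) + (17·(-12) − 22·m)] + 1500
       = -10·m + 1721 = 1801
⇒ m = -8.

-8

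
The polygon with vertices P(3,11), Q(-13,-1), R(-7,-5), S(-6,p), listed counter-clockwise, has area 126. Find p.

-15

The doubled signed area Σ (x_i y_{i+1} − x_{i+1} y_i) is linear in p.
With p=0 it equals 102; the coefficient of p is -10 (from the two edges through S).
So -10·p + 102 = 2·126 = 252 ⇒ p = -15.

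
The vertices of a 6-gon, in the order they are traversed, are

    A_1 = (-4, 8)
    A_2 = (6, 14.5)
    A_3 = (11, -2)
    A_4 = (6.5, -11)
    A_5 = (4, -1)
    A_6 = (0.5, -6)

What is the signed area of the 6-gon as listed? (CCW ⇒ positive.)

Apply the shoelace formula: 2A = Σ (x_i·y_{i+1} − x_{i+1}·y_i), indices taken mod 6.
Σ = (-106) + (-171.5) + (-108) + (37.5) + (-23.5) + (-20) = -391.5
Signed area = Σ/2 = -195.75 (negative ⇒ clockwise traversal).

-195.75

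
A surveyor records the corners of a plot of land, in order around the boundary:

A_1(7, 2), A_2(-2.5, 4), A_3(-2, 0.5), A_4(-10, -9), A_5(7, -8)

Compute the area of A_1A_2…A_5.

Apply the surveyor's formula: 2A = Σ (x_i·y_{i+1} − x_{i+1}·y_i), indices taken mod 5.
A_1→A_2: (7)(4) − (-2.5)(2) = 33
A_2→A_3: (-2.5)(0.5) − (-2)(4) = 6.75
A_3→A_4: (-2)(-9) − (-10)(0.5) = 23
A_4→A_5: (-10)(-8) − (7)(-9) = 143
A_5→A_1: (7)(2) − (7)(-8) = 70
Σ = 275.75
Area = |Σ|/2 = 137.875.

137.875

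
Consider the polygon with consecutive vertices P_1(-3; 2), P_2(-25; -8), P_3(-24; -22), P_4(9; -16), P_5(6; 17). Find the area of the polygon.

663

Cross-terms: 74, 358, 582, 249, 63  ⇒  Σ = 1326
Area = |Σ|/2 = 663.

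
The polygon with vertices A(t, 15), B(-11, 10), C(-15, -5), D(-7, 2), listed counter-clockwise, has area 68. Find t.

-8

Write out the shoelace sum; only the two edges meeting at A involve t:
2·Area = [((-7)·15 − t·2) + (t·10 − (-11)·15)] + 140
       = 8·t + 200 = 136
⇒ t = -8.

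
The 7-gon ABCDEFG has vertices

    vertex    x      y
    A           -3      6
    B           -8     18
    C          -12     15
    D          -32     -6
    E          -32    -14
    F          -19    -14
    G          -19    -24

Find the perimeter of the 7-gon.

112

|AB| = √((-5)² + (12)²) = √169 = 13
|BC| = √((-4)² + (-3)²) = √25 = 5
|CD| = √((-20)² + (-21)²) = √841 = 29
|DE| = √((0)² + (-8)²) = √64 = 8
|EF| = √((13)² + (0)²) = √169 = 13
|FG| = √((0)² + (-10)²) = √100 = 10
|GA| = √((16)² + (30)²) = √1156 = 34
Perimeter = 13 + 5 + 29 + 8 + 13 + 10 + 34 = 112.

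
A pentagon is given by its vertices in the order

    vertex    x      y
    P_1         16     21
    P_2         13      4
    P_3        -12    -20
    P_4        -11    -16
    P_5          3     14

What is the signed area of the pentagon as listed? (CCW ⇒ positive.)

Apply the surveyor's formula: 2A = Σ (x_i·y_{i+1} − x_{i+1}·y_i), indices taken mod 5.
Σ = (-209) + (-212) + (-28) + (-106) + (-161) = -716
Signed area = Σ/2 = -358 (negative ⇒ clockwise traversal).

-358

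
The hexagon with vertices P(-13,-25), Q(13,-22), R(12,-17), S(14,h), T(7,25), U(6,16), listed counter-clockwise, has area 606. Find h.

-10

Write out the shoelace sum; only the two edges meeting at S involve h:
2·Area = [(12·h − 14·(-17)) + (14·25 − 7·h)] + 674
       = 5·h + 1262 = 1212
⇒ h = -10.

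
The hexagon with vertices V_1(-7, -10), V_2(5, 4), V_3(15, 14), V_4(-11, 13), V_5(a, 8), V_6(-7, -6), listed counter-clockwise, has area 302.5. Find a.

The doubled signed area Σ (x_i y_{i+1} − x_{i+1} y_i) is linear in a.
With a=0 it equals 377; the coefficient of a is -19 (from the two edges through V_5).
So -19·a + 377 = 2·302.5 = 605 ⇒ a = -12.

-12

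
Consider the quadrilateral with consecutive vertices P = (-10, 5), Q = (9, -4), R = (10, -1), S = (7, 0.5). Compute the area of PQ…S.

Σ = (-5) + (31) + (12) + (40) = 78
Area = |Σ|/2 = 39.

39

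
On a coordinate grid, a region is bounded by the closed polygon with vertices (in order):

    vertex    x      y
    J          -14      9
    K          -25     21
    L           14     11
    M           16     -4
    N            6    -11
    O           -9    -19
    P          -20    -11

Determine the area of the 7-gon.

925

Apply the shoelace (surveyor's) formula: 2A = Σ (x_i·y_{i+1} − x_{i+1}·y_i), indices taken mod 7.
Σ = (-69) + (-569) + (-232) + (-152) + (-213) + (-281) + (-334) = -1850
Area = |Σ|/2 = 925.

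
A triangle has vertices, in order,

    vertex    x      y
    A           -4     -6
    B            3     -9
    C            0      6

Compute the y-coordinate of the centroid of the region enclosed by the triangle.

Apply the surveyor's formula. First the cross-terms c_i = x_i·y_{i+1} − x_{i+1}·y_i:
  54, 18, 24  ⇒  2A = 96, A = 48.
Then Σ (y_i + y_{i+1})·c_i = -864, so ȳ = -864 / (6·48) = -3.

-3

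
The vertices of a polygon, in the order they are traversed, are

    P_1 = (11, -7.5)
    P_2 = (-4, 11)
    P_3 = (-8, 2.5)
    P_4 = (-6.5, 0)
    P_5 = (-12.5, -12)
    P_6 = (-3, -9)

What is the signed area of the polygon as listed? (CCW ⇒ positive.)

Apply the shoelace formula: 2A = Σ (x_i·y_{i+1} − x_{i+1}·y_i), indices taken mod 6.
Σ = (91) + (78) + (16.25) + (78) + (76.5) + (121.5) = 461.25
Signed area = Σ/2 = 230.625 (positive ⇒ counter-clockwise traversal).

230.625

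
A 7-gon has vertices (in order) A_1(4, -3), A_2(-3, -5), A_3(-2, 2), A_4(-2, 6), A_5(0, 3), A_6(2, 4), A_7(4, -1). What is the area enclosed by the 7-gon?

45.5

Apply the surveyor's formula: 2A = Σ (x_i·y_{i+1} − x_{i+1}·y_i), indices taken mod 7.
Σ = (-29) + (-16) + (-8) + (-6) + (-6) + (-18) + (-8) = -91
Area = |Σ|/2 = 45.5.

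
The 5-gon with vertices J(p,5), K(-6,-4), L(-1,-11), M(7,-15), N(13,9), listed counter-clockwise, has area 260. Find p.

-1

Write out the shoelace sum; only the two edges meeting at J involve p:
2·Area = [(13·5 − p·9) + (p·(-4) − (-6)·5)] + 412
       = -13·p + 507 = 520
⇒ p = -1.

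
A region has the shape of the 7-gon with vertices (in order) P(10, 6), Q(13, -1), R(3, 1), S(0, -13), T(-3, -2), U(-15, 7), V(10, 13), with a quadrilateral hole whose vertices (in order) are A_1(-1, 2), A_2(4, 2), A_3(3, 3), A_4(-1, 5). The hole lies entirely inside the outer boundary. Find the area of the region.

259.5

Outer boundary:
Cross-terms: -88, 16, -39, -39, -51, -265, -70  ⇒  Σ = -536
Area = |Σ|/2 = 268.
Hole:
Cross-terms: -10, 6, 18, 3  ⇒  Σ = 17
Area = |Σ|/2 = 8.5.
Net area = 268 − 8.5 = 259.5.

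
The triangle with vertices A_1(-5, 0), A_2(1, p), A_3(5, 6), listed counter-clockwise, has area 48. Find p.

-6

The doubled signed area Σ (x_i y_{i+1} − x_{i+1} y_i) is linear in p.
With p=0 it equals 36; the coefficient of p is -10 (from the two edges through A_2).
So -10·p + 36 = 2·48 = 96 ⇒ p = -6.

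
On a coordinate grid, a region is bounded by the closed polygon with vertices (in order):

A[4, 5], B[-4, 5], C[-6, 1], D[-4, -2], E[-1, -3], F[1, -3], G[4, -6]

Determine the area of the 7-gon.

Apply Gauss's area formula: 2A = Σ (x_i·y_{i+1} − x_{i+1}·y_i), indices taken mod 7.
Σ = (40) + (26) + (16) + (10) + (6) + (6) + (44) = 148
Area = |Σ|/2 = 74.

74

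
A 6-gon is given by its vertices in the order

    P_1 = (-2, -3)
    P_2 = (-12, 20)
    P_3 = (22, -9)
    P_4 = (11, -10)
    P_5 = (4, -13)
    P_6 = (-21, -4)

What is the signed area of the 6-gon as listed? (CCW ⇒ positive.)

-433

P_1→P_2: (-2)(20) − (-12)(-3) = -76
P_2→P_3: (-12)(-9) − (22)(20) = -332
P_3→P_4: (22)(-10) − (11)(-9) = -121
P_4→P_5: (11)(-13) − (4)(-10) = -103
P_5→P_6: (4)(-4) − (-21)(-13) = -289
P_6→P_1: (-21)(-3) − (-2)(-4) = 55
Σ = -866
Signed area = Σ/2 = -433 (negative ⇒ clockwise traversal).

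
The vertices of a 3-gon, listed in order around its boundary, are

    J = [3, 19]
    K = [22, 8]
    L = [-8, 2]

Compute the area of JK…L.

Apply the surveyor's formula: 2A = Σ (x_i·y_{i+1} − x_{i+1}·y_i), indices taken mod 3.
Cross-terms: -394, 108, -158  ⇒  Σ = -444
Area = |Σ|/2 = 222.

222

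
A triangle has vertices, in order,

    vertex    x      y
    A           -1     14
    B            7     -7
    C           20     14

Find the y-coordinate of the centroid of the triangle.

7

Apply the shoelace (surveyor's) formula. First the cross-terms c_i = x_i·y_{i+1} − x_{i+1}·y_i:
  -91, 238, 294  ⇒  2A = 441, A = 220.5.
Then Σ (y_i + y_{i+1})·c_i = 9261, so ȳ = 9261 / (6·220.5) = 7.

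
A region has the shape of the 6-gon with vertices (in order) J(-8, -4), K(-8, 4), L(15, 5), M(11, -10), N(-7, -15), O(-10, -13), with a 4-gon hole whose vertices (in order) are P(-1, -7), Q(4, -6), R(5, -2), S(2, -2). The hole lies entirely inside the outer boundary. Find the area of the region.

Outer boundary:
Apply Gauss's area formula: 2A = Σ (x_i·y_{i+1} − x_{i+1}·y_i), indices taken mod 6.
Σ = (-64) + (-100) + (-205) + (-235) + (-59) + (-64) = -727
Area = |Σ|/2 = 363.5.
Hole:
Apply Gauss's area formula: 2A = Σ (x_i·y_{i+1} − x_{i+1}·y_i), indices taken mod 4.
Cross-terms: 34, 22, -6, -16  ⇒  Σ = 34
Area = |Σ|/2 = 17.
Net area = 363.5 − 17 = 346.5.

346.5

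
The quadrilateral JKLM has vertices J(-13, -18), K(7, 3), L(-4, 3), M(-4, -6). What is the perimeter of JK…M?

64

|JK| = √((20)² + (21)²) = √841 = 29
|KL| = √((-11)² + (0)²) = √121 = 11
|LM| = √((0)² + (-9)²) = √81 = 9
|MJ| = √((-9)² + (-12)²) = √225 = 15
Perimeter = 29 + 11 + 9 + 15 = 64.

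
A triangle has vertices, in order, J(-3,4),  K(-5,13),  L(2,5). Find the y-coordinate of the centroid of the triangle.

Apply Gauss's area formula. First the cross-terms c_i = x_i·y_{i+1} − x_{i+1}·y_i:
  -19, -51, 23  ⇒  2A = -47, A = -23.5.
Then Σ (y_i + y_{i+1})·c_i = -1034, so ȳ = -1034 / (6·(-23.5)) = 22/3.

22/3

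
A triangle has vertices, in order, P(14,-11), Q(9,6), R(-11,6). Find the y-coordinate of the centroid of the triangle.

1/3

Apply Gauss's area formula. First the cross-terms c_i = x_i·y_{i+1} − x_{i+1}·y_i:
  183, 120, 37  ⇒  2A = 340, A = 170.
Then Σ (y_i + y_{i+1})·c_i = 340, so ȳ = 340 / (6·170) = 1/3.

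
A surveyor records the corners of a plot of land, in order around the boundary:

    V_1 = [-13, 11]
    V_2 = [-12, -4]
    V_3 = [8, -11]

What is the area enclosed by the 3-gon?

V_1→V_2: (-13)(-4) − (-12)(11) = 184
V_2→V_3: (-12)(-11) − (8)(-4) = 164
V_3→V_1: (8)(11) − (-13)(-11) = -55
Σ = 293
Area = |Σ|/2 = 146.5.

146.5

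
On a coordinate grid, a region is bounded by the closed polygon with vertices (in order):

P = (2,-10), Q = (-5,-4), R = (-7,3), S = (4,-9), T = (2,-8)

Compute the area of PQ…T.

Apply Gauss's area formula: 2A = Σ (x_i·y_{i+1} − x_{i+1}·y_i), indices taken mod 5.
P→Q: (2)(-4) − (-5)(-10) = -58
Q→R: (-5)(3) − (-7)(-4) = -43
R→S: (-7)(-9) − (4)(3) = 51
S→T: (4)(-8) − (2)(-9) = -14
T→P: (2)(-10) − (2)(-8) = -4
Σ = -68
Area = |Σ|/2 = 34.

34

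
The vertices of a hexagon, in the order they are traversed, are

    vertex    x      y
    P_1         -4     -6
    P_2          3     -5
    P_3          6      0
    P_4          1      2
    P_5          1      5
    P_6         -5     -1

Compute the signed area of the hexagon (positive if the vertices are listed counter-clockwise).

66.5

Apply Gauss's area formula: 2A = Σ (x_i·y_{i+1} − x_{i+1}·y_i), indices taken mod 6.
Cross-terms: 38, 30, 12, 3, 24, 26  ⇒  Σ = 133
Signed area = Σ/2 = 66.5 (positive ⇒ counter-clockwise traversal).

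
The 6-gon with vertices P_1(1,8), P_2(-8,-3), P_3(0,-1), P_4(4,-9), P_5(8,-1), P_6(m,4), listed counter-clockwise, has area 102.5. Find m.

The doubled signed area Σ (x_i y_{i+1} − x_{i+1} y_i) is linear in m.
With m=0 it equals 169; the coefficient of m is 9 (from the two edges through P_6).
So 9·m + 169 = 2·102.5 = 205 ⇒ m = 4.

4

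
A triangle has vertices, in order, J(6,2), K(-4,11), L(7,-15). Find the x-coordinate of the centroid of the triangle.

Apply Gauss's area formula. First the cross-terms c_i = x_i·y_{i+1} − x_{i+1}·y_i:
  74, -17, 104  ⇒  2A = 161, A = 80.5.
Then Σ (x_i + x_{i+1})·c_i = 1449, so x̄ = 1449 / (6·80.5) = 3.

3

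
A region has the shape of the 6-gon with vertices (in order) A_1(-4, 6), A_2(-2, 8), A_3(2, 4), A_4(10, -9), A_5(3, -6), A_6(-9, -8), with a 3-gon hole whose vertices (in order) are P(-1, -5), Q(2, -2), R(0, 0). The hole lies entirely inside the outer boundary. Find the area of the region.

143.5

Outer boundary:
Apply Gauss's area formula: 2A = Σ (x_i·y_{i+1} − x_{i+1}·y_i), indices taken mod 6.
Σ = (-20) + (-24) + (-58) + (-33) + (-78) + (-86) = -299
Area = |Σ|/2 = 149.5.
Hole:
Apply Gauss's area formula: 2A = Σ (x_i·y_{i+1} − x_{i+1}·y_i), indices taken mod 3.
P→Q: (-1)(-2) − (2)(-5) = 12
Q→R: (2)(0) − (0)(-2) = 0
R→P: (0)(-5) − (-1)(0) = 0
Σ = 12
Area = |Σ|/2 = 6.
Net area = 149.5 − 6 = 143.5.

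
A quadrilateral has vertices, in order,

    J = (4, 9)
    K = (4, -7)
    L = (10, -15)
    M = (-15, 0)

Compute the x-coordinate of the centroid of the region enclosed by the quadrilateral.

-373/207

Apply the shoelace (surveyor's) formula. First the cross-terms c_i = x_i·y_{i+1} − x_{i+1}·y_i:
  -64, 10, -225, -135  ⇒  2A = -414, A = -207.
Then Σ (x_i + x_{i+1})·c_i = 2238, so x̄ = 2238 / (6·(-207)) = -373/207.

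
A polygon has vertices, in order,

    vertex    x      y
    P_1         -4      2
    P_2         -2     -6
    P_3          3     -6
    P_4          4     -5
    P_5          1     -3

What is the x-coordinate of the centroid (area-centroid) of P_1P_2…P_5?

-8/15

Apply the shoelace (surveyor's) formula. First the cross-terms c_i = x_i·y_{i+1} − x_{i+1}·y_i:
  28, 30, 9, -7, -10  ⇒  2A = 50, A = 25.
Then Σ (x_i + x_{i+1})·c_i = -80, so x̄ = -80 / (6·25) = -8/15.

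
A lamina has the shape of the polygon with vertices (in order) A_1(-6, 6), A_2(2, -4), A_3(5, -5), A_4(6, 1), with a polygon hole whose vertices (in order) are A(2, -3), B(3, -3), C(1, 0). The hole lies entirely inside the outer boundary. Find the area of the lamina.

Outer boundary:
A_1→A_2: (-6)(-4) − (2)(6) = 12
A_2→A_3: (2)(-5) − (5)(-4) = 10
A_3→A_4: (5)(1) − (6)(-5) = 35
A_4→A_1: (6)(6) − (-6)(1) = 42
Σ = 99
Area = |Σ|/2 = 49.5.
Hole:
A→B: (2)(-3) − (3)(-3) = 3
B→C: (3)(0) − (1)(-3) = 3
C→A: (1)(-3) − (2)(0) = -3
Σ = 3
Area = |Σ|/2 = 1.5.
Net area = 49.5 − 1.5 = 48.

48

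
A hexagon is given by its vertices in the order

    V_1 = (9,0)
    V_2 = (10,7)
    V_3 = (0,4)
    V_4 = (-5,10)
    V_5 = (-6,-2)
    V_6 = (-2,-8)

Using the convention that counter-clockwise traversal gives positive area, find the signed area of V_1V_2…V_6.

154.5

Apply the surveyor's formula: 2A = Σ (x_i·y_{i+1} − x_{i+1}·y_i), indices taken mod 6.
Σ = (63) + (40) + (20) + (70) + (44) + (72) = 309
Signed area = Σ/2 = 154.5 (positive ⇒ counter-clockwise traversal).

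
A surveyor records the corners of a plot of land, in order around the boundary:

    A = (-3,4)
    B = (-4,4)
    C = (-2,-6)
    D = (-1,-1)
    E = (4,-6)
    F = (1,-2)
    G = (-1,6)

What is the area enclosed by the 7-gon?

29

Cross-terms: 4, 32, -4, 10, -2, 4, 14  ⇒  Σ = 58
Area = |Σ|/2 = 29.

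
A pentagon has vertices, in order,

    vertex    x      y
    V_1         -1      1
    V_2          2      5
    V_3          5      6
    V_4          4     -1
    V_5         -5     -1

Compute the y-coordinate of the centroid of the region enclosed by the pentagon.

Apply the surveyor's formula. First the cross-terms c_i = x_i·y_{i+1} − x_{i+1}·y_i:
  -7, -13, -29, -9, -6  ⇒  2A = -64, A = -32.
Then Σ (y_i + y_{i+1})·c_i = -312, so ȳ = -312 / (6·(-32)) = 1.625.

1.625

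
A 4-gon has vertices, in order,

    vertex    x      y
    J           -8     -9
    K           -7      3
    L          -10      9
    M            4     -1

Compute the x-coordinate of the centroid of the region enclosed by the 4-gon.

-1099/285

Apply the shoelace (surveyor's) formula. First the cross-terms c_i = x_i·y_{i+1} − x_{i+1}·y_i:
  -87, -33, -26, -44  ⇒  2A = -190, A = -95.
Then Σ (x_i + x_{i+1})·c_i = 2198, so x̄ = 2198 / (6·(-95)) = -1099/285.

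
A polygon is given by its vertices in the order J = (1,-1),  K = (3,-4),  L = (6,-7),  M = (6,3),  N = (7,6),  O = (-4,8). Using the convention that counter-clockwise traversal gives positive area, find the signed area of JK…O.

76.5

Apply the shoelace formula: 2A = Σ (x_i·y_{i+1} − x_{i+1}·y_i), indices taken mod 6.
Σ = (-1) + (3) + (60) + (15) + (80) + (-4) = 153
Signed area = Σ/2 = 76.5 (positive ⇒ counter-clockwise traversal).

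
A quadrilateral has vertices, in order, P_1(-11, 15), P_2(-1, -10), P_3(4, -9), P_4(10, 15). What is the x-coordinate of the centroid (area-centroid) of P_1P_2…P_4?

Apply the surveyor's formula. First the cross-terms c_i = x_i·y_{i+1} − x_{i+1}·y_i:
  125, 49, 150, 315  ⇒  2A = 639, A = 319.5.
Then Σ (x_i + x_{i+1})·c_i = 432, so x̄ = 432 / (6·319.5) = 16/71.

16/71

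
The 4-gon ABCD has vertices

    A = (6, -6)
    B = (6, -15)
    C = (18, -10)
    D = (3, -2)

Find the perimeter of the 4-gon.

44

|AB| = √((0)² + (-9)²) = √81 = 9
|BC| = √((12)² + (5)²) = √169 = 13
|CD| = √((-15)² + (8)²) = √289 = 17
|DA| = √((3)² + (-4)²) = √25 = 5
Perimeter = 9 + 13 + 17 + 5 = 44.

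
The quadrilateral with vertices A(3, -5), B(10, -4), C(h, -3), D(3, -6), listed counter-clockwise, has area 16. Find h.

-6

Write out the shoelace sum; only the two edges meeting at C involve h:
2·Area = [(10·(-3) − h·(-4)) + (h·(-6) − 3·(-3))] + 41
       = -2·h + 20 = 32
⇒ h = -6.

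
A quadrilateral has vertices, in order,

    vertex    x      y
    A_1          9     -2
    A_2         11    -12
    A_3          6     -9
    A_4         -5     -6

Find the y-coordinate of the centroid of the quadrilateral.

-1237/195

Apply Gauss's area formula. First the cross-terms c_i = x_i·y_{i+1} − x_{i+1}·y_i:
  -86, -27, -81, 64  ⇒  2A = -130, A = -65.
Then Σ (y_i + y_{i+1})·c_i = 2474, so ȳ = 2474 / (6·(-65)) = -1237/195.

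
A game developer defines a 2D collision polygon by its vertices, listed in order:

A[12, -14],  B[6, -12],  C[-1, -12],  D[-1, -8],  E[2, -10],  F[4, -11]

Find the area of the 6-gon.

14

A→B: (12)(-12) − (6)(-14) = -60
B→C: (6)(-12) − (-1)(-12) = -84
C→D: (-1)(-8) − (-1)(-12) = -4
D→E: (-1)(-10) − (2)(-8) = 26
E→F: (2)(-11) − (4)(-10) = 18
F→A: (4)(-14) − (12)(-11) = 76
Σ = -28
Area = |Σ|/2 = 14.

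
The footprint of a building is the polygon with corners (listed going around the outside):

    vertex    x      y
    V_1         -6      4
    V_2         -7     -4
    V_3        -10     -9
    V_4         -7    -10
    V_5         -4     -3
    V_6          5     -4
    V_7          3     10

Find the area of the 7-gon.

Cross-terms: 52, 23, 37, -19, 31, 62, 72  ⇒  Σ = 258
Area = |Σ|/2 = 129.

129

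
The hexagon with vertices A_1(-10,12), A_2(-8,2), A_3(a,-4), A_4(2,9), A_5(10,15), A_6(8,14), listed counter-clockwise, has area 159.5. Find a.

1

Write out the shoelace sum; only the two edges meeting at A_3 involve a:
2·Area = [((-8)·(-4) − a·2) + (a·9 − 2·(-4))] + 272
       = 7·a + 312 = 319
⇒ a = 1.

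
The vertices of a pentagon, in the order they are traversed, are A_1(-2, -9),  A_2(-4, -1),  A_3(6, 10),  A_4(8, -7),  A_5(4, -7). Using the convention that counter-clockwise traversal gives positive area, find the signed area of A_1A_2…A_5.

Apply the surveyor's formula: 2A = Σ (x_i·y_{i+1} − x_{i+1}·y_i), indices taken mod 5.
Σ = (-34) + (-34) + (-122) + (-28) + (-50) = -268
Signed area = Σ/2 = -134 (negative ⇒ clockwise traversal).

-134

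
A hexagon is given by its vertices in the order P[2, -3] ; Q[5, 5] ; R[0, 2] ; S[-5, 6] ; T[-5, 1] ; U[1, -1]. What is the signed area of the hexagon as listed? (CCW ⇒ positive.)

36.5

P→Q: (2)(5) − (5)(-3) = 25
Q→R: (5)(2) − (0)(5) = 10
R→S: (0)(6) − (-5)(2) = 10
S→T: (-5)(1) − (-5)(6) = 25
T→U: (-5)(-1) − (1)(1) = 4
U→P: (1)(-3) − (2)(-1) = -1
Σ = 73
Signed area = Σ/2 = 36.5 (positive ⇒ counter-clockwise traversal).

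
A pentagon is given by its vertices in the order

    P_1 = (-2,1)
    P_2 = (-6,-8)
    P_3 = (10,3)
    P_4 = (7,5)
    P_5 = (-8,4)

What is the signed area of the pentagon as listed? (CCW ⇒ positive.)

90.5

Apply the shoelace formula: 2A = Σ (x_i·y_{i+1} − x_{i+1}·y_i), indices taken mod 5.
Σ = (22) + (62) + (29) + (68) + (0) = 181
Signed area = Σ/2 = 90.5 (positive ⇒ counter-clockwise traversal).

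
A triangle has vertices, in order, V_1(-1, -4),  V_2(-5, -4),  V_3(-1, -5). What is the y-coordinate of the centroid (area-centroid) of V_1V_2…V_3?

Apply the shoelace (surveyor's) formula. First the cross-terms c_i = x_i·y_{i+1} − x_{i+1}·y_i:
  -16, 21, -1  ⇒  2A = 4, A = 2.
Then Σ (y_i + y_{i+1})·c_i = -52, so ȳ = -52 / (6·2) = -13/3.

-13/3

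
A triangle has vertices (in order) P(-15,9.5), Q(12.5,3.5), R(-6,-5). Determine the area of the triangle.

Σ = (-171.25) + (-41.5) + (-132) = -344.75
Area = |Σ|/2 = 172.375.

172.375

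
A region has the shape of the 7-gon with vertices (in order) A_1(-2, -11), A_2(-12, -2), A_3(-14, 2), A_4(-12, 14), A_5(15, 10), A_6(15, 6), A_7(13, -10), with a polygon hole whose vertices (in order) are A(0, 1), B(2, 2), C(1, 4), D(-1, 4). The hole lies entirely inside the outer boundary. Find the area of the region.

561

Outer boundary:
Cross-terms: -128, -52, -172, -330, -60, -228, -163  ⇒  Σ = -1133
Area = |Σ|/2 = 566.5.
Hole:
Cross-terms: -2, 6, 8, -1  ⇒  Σ = 11
Area = |Σ|/2 = 5.5.
Net area = 566.5 − 5.5 = 561.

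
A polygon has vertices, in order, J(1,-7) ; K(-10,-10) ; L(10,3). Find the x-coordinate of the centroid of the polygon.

Apply the shoelace (surveyor's) formula. First the cross-terms c_i = x_i·y_{i+1} − x_{i+1}·y_i:
  -80, 70, -73  ⇒  2A = -83, A = -41.5.
Then Σ (x_i + x_{i+1})·c_i = -83, so x̄ = -83 / (6·(-41.5)) = 1/3.

1/3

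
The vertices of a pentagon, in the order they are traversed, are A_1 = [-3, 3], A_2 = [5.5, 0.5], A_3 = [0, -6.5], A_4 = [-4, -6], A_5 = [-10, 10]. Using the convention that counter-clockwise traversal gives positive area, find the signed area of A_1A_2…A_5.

Apply the surveyor's formula: 2A = Σ (x_i·y_{i+1} − x_{i+1}·y_i), indices taken mod 5.
A_1→A_2: (-3)(0.5) − (5.5)(3) = -18
A_2→A_3: (5.5)(-6.5) − (0)(0.5) = -35.75
A_3→A_4: (0)(-6) − (-4)(-6.5) = -26
A_4→A_5: (-4)(10) − (-10)(-6) = -100
A_5→A_1: (-10)(3) − (-3)(10) = 0
Σ = -179.75
Signed area = Σ/2 = -89.875 (negative ⇒ clockwise traversal).

-89.875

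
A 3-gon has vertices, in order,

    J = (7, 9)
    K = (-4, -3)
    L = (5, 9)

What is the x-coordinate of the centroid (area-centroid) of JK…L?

Apply the surveyor's formula. First the cross-terms c_i = x_i·y_{i+1} − x_{i+1}·y_i:
  15, -21, -18  ⇒  2A = -24, A = -12.
Then Σ (x_i + x_{i+1})·c_i = -192, so x̄ = -192 / (6·(-12)) = 8/3.

8/3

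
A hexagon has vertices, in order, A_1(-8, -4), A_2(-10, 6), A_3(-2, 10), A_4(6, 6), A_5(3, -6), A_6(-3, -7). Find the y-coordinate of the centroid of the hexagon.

349/231

Apply the surveyor's formula. First the cross-terms c_i = x_i·y_{i+1} − x_{i+1}·y_i:
  -88, -88, -72, -54, -39, -44  ⇒  2A = -385, A = -192.5.
Then Σ (y_i + y_{i+1})·c_i = -1745, so ȳ = -1745 / (6·(-192.5)) = 349/231.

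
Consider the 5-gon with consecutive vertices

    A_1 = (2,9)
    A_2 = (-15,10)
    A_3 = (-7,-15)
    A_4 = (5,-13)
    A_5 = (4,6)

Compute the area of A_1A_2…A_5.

Σ = (155) + (295) + (166) + (82) + (24) = 722
Area = |Σ|/2 = 361.

361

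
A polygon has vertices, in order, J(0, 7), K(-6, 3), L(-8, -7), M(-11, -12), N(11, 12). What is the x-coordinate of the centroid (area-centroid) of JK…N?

-115/102

Apply the shoelace formula. First the cross-terms c_i = x_i·y_{i+1} − x_{i+1}·y_i:
  42, 66, 19, 0, 77  ⇒  2A = 204, A = 102.
Then Σ (x_i + x_{i+1})·c_i = -690, so x̄ = -690 / (6·102) = -115/102.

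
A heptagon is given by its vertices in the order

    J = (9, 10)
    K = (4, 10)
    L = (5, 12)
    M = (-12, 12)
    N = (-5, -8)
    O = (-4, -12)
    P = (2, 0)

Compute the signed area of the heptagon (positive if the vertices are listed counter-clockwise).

Σ = (50) + (-2) + (204) + (156) + (28) + (24) + (20) = 480
Signed area = Σ/2 = 240 (positive ⇒ counter-clockwise traversal).

240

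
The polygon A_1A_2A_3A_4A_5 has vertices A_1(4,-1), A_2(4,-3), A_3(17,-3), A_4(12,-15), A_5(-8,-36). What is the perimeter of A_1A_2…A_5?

|A_1A_2| = √((0)² + (-2)²) = √4 = 2
|A_2A_3| = √((13)² + (0)²) = √169 = 13
|A_3A_4| = √((-5)² + (-12)²) = √169 = 13
|A_4A_5| = √((-20)² + (-21)²) = √841 = 29
|A_5A_1| = √((12)² + (35)²) = √1369 = 37
Perimeter = 2 + 13 + 13 + 29 + 37 = 94.

94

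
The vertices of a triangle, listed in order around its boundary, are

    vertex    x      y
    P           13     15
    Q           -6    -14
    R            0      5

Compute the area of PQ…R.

P→Q: (13)(-14) − (-6)(15) = -92
Q→R: (-6)(5) − (0)(-14) = -30
R→P: (0)(15) − (13)(5) = -65
Σ = -187
Area = |Σ|/2 = 93.5.

93.5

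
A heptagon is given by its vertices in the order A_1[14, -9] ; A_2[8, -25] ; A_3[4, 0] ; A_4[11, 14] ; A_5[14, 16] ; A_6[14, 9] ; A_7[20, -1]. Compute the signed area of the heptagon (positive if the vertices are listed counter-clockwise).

A_1→A_2: (14)(-25) − (8)(-9) = -278
A_2→A_3: (8)(0) − (4)(-25) = 100
A_3→A_4: (4)(14) − (11)(0) = 56
A_4→A_5: (11)(16) − (14)(14) = -20
A_5→A_6: (14)(9) − (14)(16) = -98
A_6→A_7: (14)(-1) − (20)(9) = -194
A_7→A_1: (20)(-9) − (14)(-1) = -166
Σ = -600
Signed area = Σ/2 = -300 (negative ⇒ clockwise traversal).

-300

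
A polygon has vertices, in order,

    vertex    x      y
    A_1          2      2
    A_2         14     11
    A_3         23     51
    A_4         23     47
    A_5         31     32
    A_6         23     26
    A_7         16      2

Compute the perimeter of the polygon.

|A_1A_2| = √((12)² + (9)²) = √225 = 15
|A_2A_3| = √((9)² + (40)²) = √1681 = 41
|A_3A_4| = √((0)² + (-4)²) = √16 = 4
|A_4A_5| = √((8)² + (-15)²) = √289 = 17
|A_5A_6| = √((-8)² + (-6)²) = √100 = 10
|A_6A_7| = √((-7)² + (-24)²) = √625 = 25
|A_7A_1| = √((-14)² + (0)²) = √196 = 14
Perimeter = 15 + 41 + 4 + 17 + 10 + 25 + 14 = 126.

126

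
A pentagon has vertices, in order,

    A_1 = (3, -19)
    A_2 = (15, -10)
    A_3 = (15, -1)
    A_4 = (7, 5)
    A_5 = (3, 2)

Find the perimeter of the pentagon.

60

|A_1A_2| = √((12)² + (9)²) = √225 = 15
|A_2A_3| = √((0)² + (9)²) = √81 = 9
|A_3A_4| = √((-8)² + (6)²) = √100 = 10
|A_4A_5| = √((-4)² + (-3)²) = √25 = 5
|A_5A_1| = √((0)² + (-21)²) = √441 = 21
Perimeter = 15 + 9 + 10 + 5 + 21 = 60.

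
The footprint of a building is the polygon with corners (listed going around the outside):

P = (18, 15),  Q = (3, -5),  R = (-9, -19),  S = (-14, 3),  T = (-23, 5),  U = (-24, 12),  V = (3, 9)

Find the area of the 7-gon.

Apply the shoelace (surveyor's) formula: 2A = Σ (x_i·y_{i+1} − x_{i+1}·y_i), indices taken mod 7.
Σ = (-135) + (-102) + (-293) + (-1) + (-156) + (-252) + (-117) = -1056
Area = |Σ|/2 = 528.

528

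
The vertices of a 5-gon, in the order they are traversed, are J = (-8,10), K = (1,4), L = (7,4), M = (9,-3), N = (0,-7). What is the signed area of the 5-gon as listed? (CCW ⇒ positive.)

Apply the shoelace formula: 2A = Σ (x_i·y_{i+1} − x_{i+1}·y_i), indices taken mod 5.
Cross-terms: -42, -24, -57, -63, -56  ⇒  Σ = -242
Signed area = Σ/2 = -121 (negative ⇒ clockwise traversal).

-121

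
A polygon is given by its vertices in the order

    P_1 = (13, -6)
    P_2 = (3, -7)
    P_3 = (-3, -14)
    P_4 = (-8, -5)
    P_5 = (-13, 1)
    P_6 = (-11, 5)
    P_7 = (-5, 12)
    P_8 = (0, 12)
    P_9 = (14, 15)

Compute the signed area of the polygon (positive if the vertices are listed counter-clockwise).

-487

Apply the shoelace formula: 2A = Σ (x_i·y_{i+1} − x_{i+1}·y_i), indices taken mod 9.
Σ = (-73) + (-63) + (-97) + (-73) + (-54) + (-107) + (-60) + (-168) + (-279) = -974
Signed area = Σ/2 = -487 (negative ⇒ clockwise traversal).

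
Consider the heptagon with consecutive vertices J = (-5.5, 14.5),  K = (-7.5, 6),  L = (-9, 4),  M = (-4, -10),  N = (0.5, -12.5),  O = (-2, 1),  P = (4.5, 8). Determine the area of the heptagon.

162.5

Σ = (75.75) + (24) + (106) + (55) + (-24.5) + (-20.5) + (109.25) = 325
Area = |Σ|/2 = 162.5.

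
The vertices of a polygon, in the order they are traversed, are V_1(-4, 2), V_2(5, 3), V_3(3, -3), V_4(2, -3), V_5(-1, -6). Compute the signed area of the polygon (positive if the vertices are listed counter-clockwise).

-45

Σ = (-22) + (-24) + (-3) + (-15) + (-26) = -90
Signed area = Σ/2 = -45 (negative ⇒ clockwise traversal).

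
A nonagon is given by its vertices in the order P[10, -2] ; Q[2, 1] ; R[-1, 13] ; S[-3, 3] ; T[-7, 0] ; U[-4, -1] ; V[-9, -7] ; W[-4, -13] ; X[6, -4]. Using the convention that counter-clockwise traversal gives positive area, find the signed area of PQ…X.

167.5

Apply the shoelace formula: 2A = Σ (x_i·y_{i+1} − x_{i+1}·y_i), indices taken mod 9.
Σ = (14) + (27) + (36) + (21) + (7) + (19) + (89) + (94) + (28) = 335
Signed area = Σ/2 = 167.5 (positive ⇒ counter-clockwise traversal).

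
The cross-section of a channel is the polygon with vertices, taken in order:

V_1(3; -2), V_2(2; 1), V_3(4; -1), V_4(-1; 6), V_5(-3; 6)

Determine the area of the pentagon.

Σ = (7) + (-6) + (23) + (12) + (-12) = 24
Area = |Σ|/2 = 12.

12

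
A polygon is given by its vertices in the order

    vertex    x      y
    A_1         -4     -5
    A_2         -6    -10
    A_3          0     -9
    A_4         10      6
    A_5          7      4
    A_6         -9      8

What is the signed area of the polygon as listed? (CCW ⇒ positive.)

Cross-terms: 10, 54, 90, -2, 92, 77  ⇒  Σ = 321
Signed area = Σ/2 = 160.5 (positive ⇒ counter-clockwise traversal).

160.5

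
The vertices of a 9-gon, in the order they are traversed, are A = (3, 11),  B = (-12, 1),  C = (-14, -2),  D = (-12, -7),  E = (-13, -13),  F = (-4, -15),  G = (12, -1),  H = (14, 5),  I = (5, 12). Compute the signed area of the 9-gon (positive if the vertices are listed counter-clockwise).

Σ = (135) + (38) + (74) + (65) + (143) + (184) + (74) + (143) + (19) = 875
Signed area = Σ/2 = 437.5 (positive ⇒ counter-clockwise traversal).

437.5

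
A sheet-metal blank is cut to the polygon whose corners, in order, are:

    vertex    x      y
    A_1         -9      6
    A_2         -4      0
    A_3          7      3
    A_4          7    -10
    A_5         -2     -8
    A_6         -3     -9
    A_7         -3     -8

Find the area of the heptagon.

127

Apply the shoelace formula: 2A = Σ (x_i·y_{i+1} − x_{i+1}·y_i), indices taken mod 7.
A_1→A_2: (-9)(0) − (-4)(6) = 24
A_2→A_3: (-4)(3) − (7)(0) = -12
A_3→A_4: (7)(-10) − (7)(3) = -91
A_4→A_5: (7)(-8) − (-2)(-10) = -76
A_5→A_6: (-2)(-9) − (-3)(-8) = -6
A_6→A_7: (-3)(-8) − (-3)(-9) = -3
A_7→A_1: (-3)(6) − (-9)(-8) = -90
Σ = -254
Area = |Σ|/2 = 127.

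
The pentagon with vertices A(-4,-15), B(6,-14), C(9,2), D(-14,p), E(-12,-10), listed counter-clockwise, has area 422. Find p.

12

Write out the shoelace sum; only the two edges meeting at D involve p:
2·Area = [(9·p − (-14)·2) + ((-14)·(-10) − (-12)·p)] + 424
       = 21·p + 592 = 844
⇒ p = 12.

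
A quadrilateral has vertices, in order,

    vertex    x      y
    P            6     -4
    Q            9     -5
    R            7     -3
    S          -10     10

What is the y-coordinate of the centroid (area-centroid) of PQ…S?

Apply the shoelace formula. First the cross-terms c_i = x_i·y_{i+1} − x_{i+1}·y_i:
  6, 8, 40, -20  ⇒  2A = 34, A = 17.
Then Σ (y_i + y_{i+1})·c_i = 42, so ȳ = 42 / (6·17) = 7/17.

7/17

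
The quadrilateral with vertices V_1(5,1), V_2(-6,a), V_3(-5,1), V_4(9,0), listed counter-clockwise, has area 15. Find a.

Write out the shoelace sum; only the two edges meeting at V_2 involve a:
2·Area = [(5·a − (-6)·1) + ((-6)·1 − (-5)·a)] + 0
       = 10·a + 0 = 30
⇒ a = 3.

3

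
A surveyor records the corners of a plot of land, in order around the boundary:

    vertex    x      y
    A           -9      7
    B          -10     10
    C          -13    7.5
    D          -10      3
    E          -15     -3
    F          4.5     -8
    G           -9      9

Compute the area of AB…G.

133

A→B: (-9)(10) − (-10)(7) = -20
B→C: (-10)(7.5) − (-13)(10) = 55
C→D: (-13)(3) − (-10)(7.5) = 36
D→E: (-10)(-3) − (-15)(3) = 75
E→F: (-15)(-8) − (4.5)(-3) = 133.5
F→G: (4.5)(9) − (-9)(-8) = -31.5
G→A: (-9)(7) − (-9)(9) = 18
Σ = 266
Area = |Σ|/2 = 133.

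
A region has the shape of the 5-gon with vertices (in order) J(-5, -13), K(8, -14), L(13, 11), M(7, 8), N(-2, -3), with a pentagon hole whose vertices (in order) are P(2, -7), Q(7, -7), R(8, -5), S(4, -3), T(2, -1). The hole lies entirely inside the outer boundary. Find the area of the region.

Outer boundary:
Apply the surveyor's formula: 2A = Σ (x_i·y_{i+1} − x_{i+1}·y_i), indices taken mod 5.
Σ = (174) + (270) + (27) + (-5) + (11) = 477
Area = |Σ|/2 = 238.5.
Hole:
Apply Gauss's area formula: 2A = Σ (x_i·y_{i+1} − x_{i+1}·y_i), indices taken mod 5.
Σ = (35) + (21) + (-4) + (2) + (-12) = 42
Area = |Σ|/2 = 21.
Net area = 238.5 − 21 = 217.5.

217.5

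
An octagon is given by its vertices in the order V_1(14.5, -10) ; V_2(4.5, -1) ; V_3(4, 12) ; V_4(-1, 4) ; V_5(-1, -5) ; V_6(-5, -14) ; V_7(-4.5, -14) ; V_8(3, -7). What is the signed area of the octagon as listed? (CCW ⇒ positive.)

133.25

Cross-terms: 30.5, 58, 28, 9, -11, 7, 73.5, 71.5  ⇒  Σ = 266.5
Signed area = Σ/2 = 133.25 (positive ⇒ counter-clockwise traversal).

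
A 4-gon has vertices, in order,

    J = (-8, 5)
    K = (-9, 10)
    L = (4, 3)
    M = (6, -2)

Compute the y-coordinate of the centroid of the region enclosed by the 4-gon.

Apply the shoelace formula. First the cross-terms c_i = x_i·y_{i+1} − x_{i+1}·y_i:
  -35, -67, -26, 14  ⇒  2A = -114, A = -57.
Then Σ (y_i + y_{i+1})·c_i = -1380, so ȳ = -1380 / (6·(-57)) = 230/57.

230/57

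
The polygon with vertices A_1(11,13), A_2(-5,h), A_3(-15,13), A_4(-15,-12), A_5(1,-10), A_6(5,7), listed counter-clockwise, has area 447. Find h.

The doubled signed area Σ (x_i y_{i+1} − x_{i+1} y_i) is linear in h.
With h=0 it equals 582; the coefficient of h is 26 (from the two edges through A_2).
So 26·h + 582 = 2·447 = 894 ⇒ h = 12.

12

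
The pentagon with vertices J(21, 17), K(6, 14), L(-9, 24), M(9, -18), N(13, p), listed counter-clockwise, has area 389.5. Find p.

7

The doubled signed area Σ (x_i y_{i+1} − x_{i+1} y_i) is linear in p.
With p=0 it equals 863; the coefficient of p is -12 (from the two edges through N).
So -12·p + 863 = 2·389.5 = 779 ⇒ p = 7.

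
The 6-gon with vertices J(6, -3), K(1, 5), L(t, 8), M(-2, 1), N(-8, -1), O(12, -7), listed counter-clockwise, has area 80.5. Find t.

The doubled signed area Σ (x_i y_{i+1} − x_{i+1} y_i) is linear in t.
With t=0 it equals 141; the coefficient of t is -4 (from the two edges through L).
So -4·t + 141 = 2·80.5 = 161 ⇒ t = -5.

-5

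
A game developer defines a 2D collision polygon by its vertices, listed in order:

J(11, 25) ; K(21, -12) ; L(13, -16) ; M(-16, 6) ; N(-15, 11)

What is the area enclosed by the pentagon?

Apply the shoelace formula: 2A = Σ (x_i·y_{i+1} − x_{i+1}·y_i), indices taken mod 5.
Cross-terms: -657, -180, -178, -86, -496  ⇒  Σ = -1597
Area = |Σ|/2 = 798.5.

798.5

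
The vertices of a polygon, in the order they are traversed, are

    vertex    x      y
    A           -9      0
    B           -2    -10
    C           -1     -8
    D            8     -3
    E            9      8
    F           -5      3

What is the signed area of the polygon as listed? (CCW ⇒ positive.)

A→B: (-9)(-10) − (-2)(0) = 90
B→C: (-2)(-8) − (-1)(-10) = 6
C→D: (-1)(-3) − (8)(-8) = 67
D→E: (8)(8) − (9)(-3) = 91
E→F: (9)(3) − (-5)(8) = 67
F→A: (-5)(0) − (-9)(3) = 27
Σ = 348
Signed area = Σ/2 = 174 (positive ⇒ counter-clockwise traversal).

174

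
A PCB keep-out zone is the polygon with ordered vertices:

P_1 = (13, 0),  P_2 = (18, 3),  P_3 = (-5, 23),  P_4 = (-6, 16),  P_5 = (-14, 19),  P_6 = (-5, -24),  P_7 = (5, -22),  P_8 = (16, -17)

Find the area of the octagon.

892.5

Apply Gauss's area formula: 2A = Σ (x_i·y_{i+1} − x_{i+1}·y_i), indices taken mod 8.
Cross-terms: 39, 429, 58, 110, 431, 230, 267, 221  ⇒  Σ = 1785
Area = |Σ|/2 = 892.5.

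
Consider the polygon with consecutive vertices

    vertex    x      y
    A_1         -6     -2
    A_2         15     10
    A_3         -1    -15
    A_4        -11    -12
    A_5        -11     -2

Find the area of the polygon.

249

Cross-terms: -30, -215, -153, -110, 10  ⇒  Σ = -498
Area = |Σ|/2 = 249.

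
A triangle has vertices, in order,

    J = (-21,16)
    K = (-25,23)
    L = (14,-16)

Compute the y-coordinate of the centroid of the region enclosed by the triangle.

23/3

Apply Gauss's area formula. First the cross-terms c_i = x_i·y_{i+1} − x_{i+1}·y_i:
  -83, 78, -112  ⇒  2A = -117, A = -58.5.
Then Σ (y_i + y_{i+1})·c_i = -2691, so ȳ = -2691 / (6·(-58.5)) = 23/3.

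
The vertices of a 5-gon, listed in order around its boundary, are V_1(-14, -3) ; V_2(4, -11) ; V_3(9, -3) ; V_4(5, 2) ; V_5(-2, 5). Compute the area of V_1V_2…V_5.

195.5

Cross-terms: 166, 87, 33, 29, 76  ⇒  Σ = 391
Area = |Σ|/2 = 195.5.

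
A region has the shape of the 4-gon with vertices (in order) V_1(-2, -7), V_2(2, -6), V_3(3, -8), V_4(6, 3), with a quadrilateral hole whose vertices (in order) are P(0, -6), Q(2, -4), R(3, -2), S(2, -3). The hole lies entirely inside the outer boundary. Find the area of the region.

Outer boundary:
Apply Gauss's area formula: 2A = Σ (x_i·y_{i+1} − x_{i+1}·y_i), indices taken mod 4.
V_1→V_2: (-2)(-6) − (2)(-7) = 26
V_2→V_3: (2)(-8) − (3)(-6) = 2
V_3→V_4: (3)(3) − (6)(-8) = 57
V_4→V_1: (6)(-7) − (-2)(3) = -36
Σ = 49
Area = |Σ|/2 = 24.5.
Hole:
Apply the shoelace (surveyor's) formula: 2A = Σ (x_i·y_{i+1} − x_{i+1}·y_i), indices taken mod 4.
Σ = (12) + (8) + (-5) + (-12) = 3
Area = |Σ|/2 = 1.5.
Net area = 24.5 − 1.5 = 23.

23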